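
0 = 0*72311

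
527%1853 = 527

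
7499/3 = 2499 + 2/3= 2499.67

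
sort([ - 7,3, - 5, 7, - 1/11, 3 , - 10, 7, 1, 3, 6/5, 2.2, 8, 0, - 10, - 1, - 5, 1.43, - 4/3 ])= [ - 10, - 10, - 7, - 5, - 5,-4/3, - 1, - 1/11,0, 1, 6/5,1.43, 2.2,3,3, 3, 7, 7,8 ]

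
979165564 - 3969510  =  975196054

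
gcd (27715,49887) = 5543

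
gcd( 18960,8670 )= 30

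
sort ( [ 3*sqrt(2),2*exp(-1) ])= [2*exp( - 1), 3*sqrt(2)] 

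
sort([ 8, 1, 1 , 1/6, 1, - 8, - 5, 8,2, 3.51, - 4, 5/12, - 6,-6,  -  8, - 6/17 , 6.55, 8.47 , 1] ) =[-8, - 8,- 6, -6  ,  -  5 , - 4, - 6/17, 1/6,5/12 , 1, 1, 1, 1, 2,3.51, 6.55, 8, 8, 8.47] 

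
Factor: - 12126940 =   -  2^2 *5^1*7^1*19^1*47^1*97^1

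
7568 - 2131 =5437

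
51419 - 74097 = -22678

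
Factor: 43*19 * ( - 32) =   -  2^5 * 19^1*43^1   =  -26144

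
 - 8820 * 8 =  - 70560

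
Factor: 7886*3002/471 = 23673772/471 = 2^2*3^( - 1)*19^1*79^1*157^(-1 )*3943^1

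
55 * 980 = 53900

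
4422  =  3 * 1474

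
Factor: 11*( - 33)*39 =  - 14157 =-  3^2*11^2*13^1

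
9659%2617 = 1808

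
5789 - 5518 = 271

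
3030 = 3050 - 20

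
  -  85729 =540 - 86269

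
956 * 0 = 0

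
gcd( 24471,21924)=9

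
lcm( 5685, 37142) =557130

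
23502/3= 7834 = 7834.00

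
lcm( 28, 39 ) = 1092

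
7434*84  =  624456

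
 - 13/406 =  - 13/406=- 0.03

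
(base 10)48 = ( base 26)1m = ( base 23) 22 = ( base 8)60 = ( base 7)66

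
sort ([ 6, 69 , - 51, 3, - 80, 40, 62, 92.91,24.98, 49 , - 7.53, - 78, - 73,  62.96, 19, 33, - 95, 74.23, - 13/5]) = [ - 95, -80, - 78 ,-73,-51,-7.53, - 13/5,3,6, 19, 24.98,33, 40,49,62,62.96, 69, 74.23, 92.91 ]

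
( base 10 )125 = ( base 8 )175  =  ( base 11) 104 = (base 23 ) 5a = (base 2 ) 1111101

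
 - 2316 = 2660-4976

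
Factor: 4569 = 3^1*1523^1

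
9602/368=4801/184 = 26.09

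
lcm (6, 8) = 24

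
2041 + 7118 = 9159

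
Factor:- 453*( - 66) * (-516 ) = - 15427368 = - 2^3*3^3 * 11^1*43^1*151^1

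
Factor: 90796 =2^2*22699^1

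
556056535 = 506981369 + 49075166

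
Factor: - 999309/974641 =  - 3^1*683^(-1)*1427^( - 1)*333103^1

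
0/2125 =0= 0.00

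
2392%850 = 692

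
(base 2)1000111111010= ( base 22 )9B4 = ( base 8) 10772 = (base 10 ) 4602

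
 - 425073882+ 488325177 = 63251295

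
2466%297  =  90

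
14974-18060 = -3086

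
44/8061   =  44/8061 = 0.01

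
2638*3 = 7914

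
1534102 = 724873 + 809229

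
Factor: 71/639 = 1/9 = 3^ ( - 2 )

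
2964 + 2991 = 5955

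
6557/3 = 6557/3 = 2185.67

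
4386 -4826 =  - 440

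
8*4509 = 36072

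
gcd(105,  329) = 7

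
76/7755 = 76/7755 = 0.01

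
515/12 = 515/12 = 42.92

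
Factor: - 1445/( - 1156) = 2^(-2 )*5^1 = 5/4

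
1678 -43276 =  - 41598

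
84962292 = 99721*852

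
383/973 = 383/973 = 0.39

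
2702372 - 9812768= - 7110396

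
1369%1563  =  1369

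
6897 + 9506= 16403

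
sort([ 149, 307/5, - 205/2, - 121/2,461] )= [  -  205/2 , - 121/2, 307/5,149,461 ] 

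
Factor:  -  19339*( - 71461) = 1381984279 =13^1*23^1 * 83^1* 233^1*239^1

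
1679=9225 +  - 7546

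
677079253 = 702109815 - 25030562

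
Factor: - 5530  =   - 2^1*5^1*7^1*79^1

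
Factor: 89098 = 2^1*44549^1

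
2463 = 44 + 2419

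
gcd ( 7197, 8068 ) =1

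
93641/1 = 93641 = 93641.00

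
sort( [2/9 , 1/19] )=[ 1/19,2/9 ] 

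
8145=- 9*( - 905)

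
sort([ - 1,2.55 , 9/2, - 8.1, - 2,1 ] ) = [ - 8.1, - 2, - 1 , 1, 2.55, 9/2]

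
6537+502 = 7039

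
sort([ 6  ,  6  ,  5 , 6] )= [5,  6, 6, 6] 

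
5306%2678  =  2628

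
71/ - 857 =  - 71/857 =- 0.08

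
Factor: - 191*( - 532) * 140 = 14225680 = 2^4*5^1*7^2 * 19^1*191^1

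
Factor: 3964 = 2^2*991^1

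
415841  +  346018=761859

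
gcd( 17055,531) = 9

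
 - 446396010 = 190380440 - 636776450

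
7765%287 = 16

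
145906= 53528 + 92378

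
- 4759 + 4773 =14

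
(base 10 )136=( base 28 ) 4o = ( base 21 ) 6A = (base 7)253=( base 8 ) 210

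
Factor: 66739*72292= 4824695788 = 2^2*11^1*31^1*53^1*66739^1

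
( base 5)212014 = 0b1101111011110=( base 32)6UU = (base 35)5ST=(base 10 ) 7134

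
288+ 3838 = 4126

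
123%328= 123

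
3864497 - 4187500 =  -323003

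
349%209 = 140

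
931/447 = 931/447 = 2.08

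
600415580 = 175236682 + 425178898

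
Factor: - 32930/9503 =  - 2^1 * 5^1*13^( - 1)* 17^( - 1 )*37^1*43^( - 1)*89^1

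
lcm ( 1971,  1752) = 15768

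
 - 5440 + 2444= - 2996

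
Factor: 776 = 2^3*97^1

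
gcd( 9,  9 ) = 9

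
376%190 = 186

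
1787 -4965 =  -3178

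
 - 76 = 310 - 386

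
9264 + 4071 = 13335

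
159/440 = 159/440 = 0.36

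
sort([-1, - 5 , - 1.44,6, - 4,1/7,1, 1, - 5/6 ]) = [ - 5 , - 4, - 1.44, - 1, - 5/6, 1/7 , 1,1,6 ]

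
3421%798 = 229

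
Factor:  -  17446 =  - 2^1* 11^1*13^1* 61^1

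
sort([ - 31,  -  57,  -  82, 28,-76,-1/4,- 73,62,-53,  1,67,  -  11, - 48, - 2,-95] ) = [- 95, - 82,  -  76,-73, - 57,  -  53, - 48, - 31, - 11, - 2, - 1/4, 1,28,62 , 67 ]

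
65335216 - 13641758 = 51693458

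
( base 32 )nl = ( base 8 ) 1365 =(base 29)Q3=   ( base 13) 463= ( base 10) 757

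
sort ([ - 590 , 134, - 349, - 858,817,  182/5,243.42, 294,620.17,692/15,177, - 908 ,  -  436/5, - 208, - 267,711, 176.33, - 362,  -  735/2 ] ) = [ - 908, - 858,-590 , - 735/2, - 362,-349 , - 267, - 208, - 436/5,182/5, 692/15,134 , 176.33 , 177,243.42,  294,620.17,711,817]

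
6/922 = 3/461=0.01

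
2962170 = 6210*477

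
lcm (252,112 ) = 1008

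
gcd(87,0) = 87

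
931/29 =931/29= 32.10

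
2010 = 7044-5034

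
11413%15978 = 11413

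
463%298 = 165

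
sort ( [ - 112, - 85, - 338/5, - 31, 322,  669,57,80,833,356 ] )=[ - 112, - 85, - 338/5, - 31,57,80,322,  356,669 , 833] 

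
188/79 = 2+ 30/79 = 2.38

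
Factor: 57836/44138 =38/29 = 2^1 *19^1*29^( - 1 ) 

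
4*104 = 416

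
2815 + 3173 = 5988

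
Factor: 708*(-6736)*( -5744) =2^10*3^1*59^1*359^1*421^1= 27393641472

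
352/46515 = 352/46515=0.01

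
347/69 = 5 + 2/69  =  5.03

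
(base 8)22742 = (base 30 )an8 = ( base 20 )144i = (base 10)9698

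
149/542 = 149/542 = 0.27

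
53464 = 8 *6683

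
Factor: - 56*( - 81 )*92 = 2^5*3^4 *7^1 *23^1 = 417312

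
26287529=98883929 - 72596400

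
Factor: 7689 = 3^1*11^1 *233^1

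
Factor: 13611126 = 2^1*3^1*71^1 * 89^1*  359^1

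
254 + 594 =848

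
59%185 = 59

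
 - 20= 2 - 22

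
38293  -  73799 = -35506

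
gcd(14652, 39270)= 66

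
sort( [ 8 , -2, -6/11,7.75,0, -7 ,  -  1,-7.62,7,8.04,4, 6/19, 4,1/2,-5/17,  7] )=[ - 7.62, - 7,  -  2 , - 1 ,  -  6/11 , - 5/17 , 0,  6/19,1/2  ,  4, 4,7,7 , 7.75,8,8.04]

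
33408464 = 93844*356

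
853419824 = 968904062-115484238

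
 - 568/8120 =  - 1 + 944/1015 = - 0.07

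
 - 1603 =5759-7362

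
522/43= 12 + 6/43 = 12.14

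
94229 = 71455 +22774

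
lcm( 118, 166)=9794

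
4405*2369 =10435445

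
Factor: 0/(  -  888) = 0 = 0^1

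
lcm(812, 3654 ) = 7308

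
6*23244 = 139464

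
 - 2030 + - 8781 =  - 10811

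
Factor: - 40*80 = - 3200 = - 2^7*5^2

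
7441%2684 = 2073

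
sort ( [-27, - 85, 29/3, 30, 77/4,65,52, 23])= [-85, - 27,29/3, 77/4,23,  30,52, 65]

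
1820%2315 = 1820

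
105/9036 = 35/3012=0.01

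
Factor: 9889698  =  2^1*3^1* 7^1*13^1*59^1*307^1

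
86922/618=140 + 67/103 = 140.65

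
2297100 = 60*38285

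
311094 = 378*823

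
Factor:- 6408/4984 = - 3^2*7^( - 1) = - 9/7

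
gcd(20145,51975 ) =15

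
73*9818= 716714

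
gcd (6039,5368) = 671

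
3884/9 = 3884/9 = 431.56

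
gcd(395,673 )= 1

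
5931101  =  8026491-2095390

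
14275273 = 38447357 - 24172084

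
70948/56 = 17737/14 = 1266.93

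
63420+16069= 79489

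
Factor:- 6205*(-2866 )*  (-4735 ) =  - 84205014550 = -2^1*5^2*17^1*73^1*947^1*1433^1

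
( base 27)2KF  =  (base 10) 2013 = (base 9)2676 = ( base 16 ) 7dd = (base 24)3bl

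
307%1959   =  307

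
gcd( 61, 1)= 1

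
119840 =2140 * 56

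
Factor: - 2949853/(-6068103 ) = 3^(-1) * 821^1*3593^1*2022701^ ( - 1 ) 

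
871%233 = 172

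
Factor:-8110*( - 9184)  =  74482240 = 2^6 * 5^1 *7^1*41^1*811^1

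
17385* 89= 1547265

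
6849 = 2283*3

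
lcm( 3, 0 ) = 0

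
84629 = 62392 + 22237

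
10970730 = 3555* 3086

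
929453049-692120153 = 237332896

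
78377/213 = 367+206/213 = 367.97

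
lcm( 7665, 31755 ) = 222285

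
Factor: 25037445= 3^1*5^1*1669163^1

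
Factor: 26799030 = 2^1*3^2*5^1*73^1*4079^1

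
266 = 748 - 482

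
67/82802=67/82802 = 0.00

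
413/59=7 = 7.00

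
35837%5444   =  3173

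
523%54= 37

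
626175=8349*75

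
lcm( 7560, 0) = 0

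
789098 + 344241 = 1133339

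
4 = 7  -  3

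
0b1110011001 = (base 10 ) 921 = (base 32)SP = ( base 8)1631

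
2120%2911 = 2120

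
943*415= 391345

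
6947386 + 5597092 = 12544478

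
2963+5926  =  8889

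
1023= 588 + 435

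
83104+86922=170026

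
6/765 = 2/255=   0.01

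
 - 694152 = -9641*72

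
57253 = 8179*7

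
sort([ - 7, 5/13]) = [  -  7,  5/13 ] 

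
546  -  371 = 175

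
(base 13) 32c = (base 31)hi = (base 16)221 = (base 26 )KP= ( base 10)545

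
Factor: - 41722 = -2^1*23^1*907^1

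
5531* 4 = 22124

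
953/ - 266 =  - 953/266 = - 3.58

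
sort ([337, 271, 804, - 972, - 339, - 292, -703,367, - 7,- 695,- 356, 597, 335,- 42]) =[ - 972, - 703, - 695, - 356,-339,- 292,  -  42, - 7 , 271,335, 337,367, 597,804 ]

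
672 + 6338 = 7010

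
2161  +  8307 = 10468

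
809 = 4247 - 3438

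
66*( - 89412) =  - 5901192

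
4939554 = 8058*613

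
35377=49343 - 13966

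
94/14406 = 47/7203=0.01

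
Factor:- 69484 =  - 2^2*29^1*599^1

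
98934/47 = 2104 +46/47 = 2104.98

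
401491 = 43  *9337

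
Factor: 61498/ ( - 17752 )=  - 2^(  -  2)*7^( - 1)*97^1 = - 97/28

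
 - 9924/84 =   -  827/7 = -118.14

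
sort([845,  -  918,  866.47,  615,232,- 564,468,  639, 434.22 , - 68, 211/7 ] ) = [ - 918, - 564 ,  -  68, 211/7, 232,434.22, 468, 615 , 639, 845,866.47 ]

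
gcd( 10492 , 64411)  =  1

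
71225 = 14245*5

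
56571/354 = 159 + 95/118= 159.81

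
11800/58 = 203 +13/29= 203.45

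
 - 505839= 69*( - 7331) 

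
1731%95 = 21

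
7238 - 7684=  - 446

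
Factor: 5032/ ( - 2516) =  - 2 = -2^1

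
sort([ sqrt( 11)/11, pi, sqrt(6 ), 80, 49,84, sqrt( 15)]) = [ sqrt( 11)/11,sqrt(6),  pi, sqrt( 15), 49,  80, 84]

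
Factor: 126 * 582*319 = 2^2 * 3^3 * 7^1 * 11^1 * 29^1*97^1 = 23392908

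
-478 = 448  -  926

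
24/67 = 24/67 = 0.36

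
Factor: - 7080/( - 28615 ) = 24/97= 2^3*3^1*97^( -1)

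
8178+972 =9150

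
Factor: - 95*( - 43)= 4085=5^1*19^1*43^1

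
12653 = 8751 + 3902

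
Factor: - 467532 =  - 2^2*3^5*13^1 * 37^1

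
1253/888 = 1 +365/888 = 1.41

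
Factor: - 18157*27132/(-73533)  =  2^2*7^1*17^1 * 19^1*67^1 * 127^ ( - 1)*193^( - 1)*271^1=164211908/24511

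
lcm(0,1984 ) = 0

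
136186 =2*68093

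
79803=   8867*9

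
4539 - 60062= - 55523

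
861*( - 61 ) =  - 52521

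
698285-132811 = 565474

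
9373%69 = 58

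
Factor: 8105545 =5^1 * 7^1 * 23^1*10069^1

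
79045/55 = 1437 + 2/11 = 1437.18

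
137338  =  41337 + 96001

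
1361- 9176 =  - 7815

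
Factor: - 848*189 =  - 160272 = - 2^4*3^3*7^1*53^1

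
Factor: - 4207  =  -7^1 * 601^1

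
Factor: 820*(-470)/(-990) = 38540/99 = 2^2*3^(-2) * 5^1 *11^( - 1)*41^1 * 47^1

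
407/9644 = 407/9644 = 0.04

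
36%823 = 36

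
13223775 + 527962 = 13751737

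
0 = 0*758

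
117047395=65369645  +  51677750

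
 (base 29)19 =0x26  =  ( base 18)22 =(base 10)38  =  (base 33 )15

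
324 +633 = 957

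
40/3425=8/685  =  0.01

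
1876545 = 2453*765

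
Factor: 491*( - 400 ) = -2^4 * 5^2*491^1 =- 196400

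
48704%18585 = 11534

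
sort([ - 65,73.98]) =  [ - 65,  73.98]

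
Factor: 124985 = 5^1*7^1*3571^1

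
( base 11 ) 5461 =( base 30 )806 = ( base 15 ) 2206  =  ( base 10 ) 7206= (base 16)1C26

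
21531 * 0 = 0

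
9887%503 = 330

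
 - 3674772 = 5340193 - 9014965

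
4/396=1/99=0.01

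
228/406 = 114/203 = 0.56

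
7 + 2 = 9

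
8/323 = 8/323 = 0.02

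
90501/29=90501/29 = 3120.72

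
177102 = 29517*6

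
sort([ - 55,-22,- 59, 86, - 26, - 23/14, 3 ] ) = [ - 59,-55,-26,-22,- 23/14, 3, 86 ] 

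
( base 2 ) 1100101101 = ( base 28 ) 111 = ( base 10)813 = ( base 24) 19l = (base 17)2DE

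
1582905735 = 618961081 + 963944654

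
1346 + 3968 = 5314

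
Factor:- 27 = - 3^3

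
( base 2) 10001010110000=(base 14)3344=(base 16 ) 22B0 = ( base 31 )97e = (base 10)8880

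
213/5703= 71/1901 =0.04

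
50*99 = 4950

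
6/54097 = 6/54097 = 0.00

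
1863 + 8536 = 10399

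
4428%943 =656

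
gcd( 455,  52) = 13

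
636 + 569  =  1205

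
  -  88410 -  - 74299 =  - 14111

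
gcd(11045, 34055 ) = 5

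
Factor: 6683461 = 59^1*113279^1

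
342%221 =121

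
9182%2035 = 1042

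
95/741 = 5/39=0.13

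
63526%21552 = 20422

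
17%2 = 1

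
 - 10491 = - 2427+-8064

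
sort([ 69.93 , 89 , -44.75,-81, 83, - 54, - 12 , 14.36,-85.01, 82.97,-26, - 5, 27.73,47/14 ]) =[-85.01,-81, - 54, - 44.75,-26, - 12,-5,  47/14,14.36 , 27.73,69.93, 82.97 , 83 , 89] 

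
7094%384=182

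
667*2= 1334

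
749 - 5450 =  - 4701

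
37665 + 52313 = 89978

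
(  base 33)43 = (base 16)87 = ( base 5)1020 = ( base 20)6f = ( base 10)135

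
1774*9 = 15966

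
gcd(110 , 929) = 1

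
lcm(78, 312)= 312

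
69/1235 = 69/1235= 0.06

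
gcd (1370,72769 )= 1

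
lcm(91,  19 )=1729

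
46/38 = 1 + 4/19  =  1.21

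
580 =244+336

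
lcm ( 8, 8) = 8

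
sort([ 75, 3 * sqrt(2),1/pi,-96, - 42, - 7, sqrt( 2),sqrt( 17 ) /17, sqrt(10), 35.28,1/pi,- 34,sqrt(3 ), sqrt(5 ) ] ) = [-96, - 42,-34, - 7, sqrt( 17)/17, 1/pi,1/pi,sqrt( 2 ) , sqrt( 3), sqrt (5),sqrt (10 ) , 3*sqrt (2), 35.28, 75 ] 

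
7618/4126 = 3809/2063=1.85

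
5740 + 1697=7437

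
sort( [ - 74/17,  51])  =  [-74/17, 51 ]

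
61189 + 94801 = 155990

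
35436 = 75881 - 40445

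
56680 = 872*65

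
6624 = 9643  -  3019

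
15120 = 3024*5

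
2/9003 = 2/9003 = 0.00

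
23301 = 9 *2589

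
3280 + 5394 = 8674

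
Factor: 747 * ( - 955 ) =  - 3^2*5^1*83^1*191^1 = - 713385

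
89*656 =58384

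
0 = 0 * 225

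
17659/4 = 4414 + 3/4= 4414.75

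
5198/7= 5198/7 = 742.57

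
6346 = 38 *167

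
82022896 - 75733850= 6289046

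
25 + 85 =110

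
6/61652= 3/30826 = 0.00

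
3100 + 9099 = 12199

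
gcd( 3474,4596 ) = 6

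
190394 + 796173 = 986567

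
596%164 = 104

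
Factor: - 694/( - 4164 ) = 1/6= 2^( -1)*3^ ( - 1 )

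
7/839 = 7/839  =  0.01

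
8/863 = 8/863 = 0.01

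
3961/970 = 4+81/970 = 4.08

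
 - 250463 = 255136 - 505599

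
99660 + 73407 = 173067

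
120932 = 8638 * 14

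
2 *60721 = 121442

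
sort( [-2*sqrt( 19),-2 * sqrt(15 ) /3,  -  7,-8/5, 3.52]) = [ - 2*sqrt(19 ), - 7, - 2*sqrt( 15 )/3, - 8/5, 3.52]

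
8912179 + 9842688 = 18754867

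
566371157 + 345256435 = 911627592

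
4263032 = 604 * 7058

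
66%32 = 2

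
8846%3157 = 2532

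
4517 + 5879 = 10396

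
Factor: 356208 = 2^4*3^1 * 41^1*181^1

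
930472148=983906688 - 53434540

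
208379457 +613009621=821389078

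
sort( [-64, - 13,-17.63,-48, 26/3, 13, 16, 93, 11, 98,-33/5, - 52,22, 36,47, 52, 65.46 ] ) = [-64,-52,-48, - 17.63,- 13,-33/5,26/3, 11, 13, 16, 22,36,47,52,65.46,93, 98 ] 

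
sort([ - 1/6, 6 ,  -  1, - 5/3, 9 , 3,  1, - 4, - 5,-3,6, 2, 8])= [ - 5,-4, - 3, - 5/3, - 1, - 1/6, 1, 2,3, 6, 6, 8, 9 ]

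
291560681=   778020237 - 486459556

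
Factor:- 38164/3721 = -2^2*7^1*29^1*47^1*61^( - 2 )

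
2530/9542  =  1265/4771=0.27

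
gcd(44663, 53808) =59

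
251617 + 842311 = 1093928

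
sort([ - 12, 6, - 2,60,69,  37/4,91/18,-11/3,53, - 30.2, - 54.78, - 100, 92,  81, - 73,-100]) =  [ - 100, - 100, - 73, - 54.78, - 30.2, - 12,  -  11/3, - 2,91/18,  6, 37/4,  53,  60,69,81,92]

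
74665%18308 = 1433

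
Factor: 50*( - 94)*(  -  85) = 2^2*5^3*17^1*47^1 = 399500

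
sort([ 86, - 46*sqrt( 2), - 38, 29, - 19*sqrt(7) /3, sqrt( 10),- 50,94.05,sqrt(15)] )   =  [- 46*sqrt (2 ), - 50 , - 38, - 19*sqrt( 7)/3,sqrt(10),sqrt( 15),29,86,94.05 ]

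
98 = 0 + 98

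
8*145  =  1160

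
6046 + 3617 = 9663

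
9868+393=10261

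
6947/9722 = 6947/9722 = 0.71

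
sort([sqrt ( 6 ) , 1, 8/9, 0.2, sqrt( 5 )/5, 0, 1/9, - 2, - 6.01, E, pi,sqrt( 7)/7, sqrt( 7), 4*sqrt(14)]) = [ - 6.01,  -  2, 0, 1/9, 0.2 , sqrt(7)/7, sqrt( 5 )/5,  8/9, 1, sqrt(6 ),sqrt(7), E,pi, 4*sqrt(14)]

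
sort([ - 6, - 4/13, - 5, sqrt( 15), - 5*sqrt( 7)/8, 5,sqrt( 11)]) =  [  -  6, - 5 , -5  *  sqrt (7 ) /8,- 4/13, sqrt (11), sqrt( 15 ),5]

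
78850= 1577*50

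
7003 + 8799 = 15802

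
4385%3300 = 1085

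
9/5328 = 1/592 = 0.00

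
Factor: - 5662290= - 2^1*3^1*5^1*173^1*1091^1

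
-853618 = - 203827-649791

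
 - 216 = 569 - 785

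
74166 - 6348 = 67818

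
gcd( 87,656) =1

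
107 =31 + 76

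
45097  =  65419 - 20322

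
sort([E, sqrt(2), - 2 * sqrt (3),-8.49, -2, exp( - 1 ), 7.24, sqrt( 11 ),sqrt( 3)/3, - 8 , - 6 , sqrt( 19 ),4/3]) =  [-8.49,-8, - 6, - 2*sqrt( 3 ), - 2, exp( - 1),sqrt( 3 ) /3, 4/3,sqrt( 2 ), E, sqrt( 11 ),sqrt( 19), 7.24]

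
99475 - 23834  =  75641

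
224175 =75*2989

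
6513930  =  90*72377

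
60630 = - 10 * ( - 6063 ) 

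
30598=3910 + 26688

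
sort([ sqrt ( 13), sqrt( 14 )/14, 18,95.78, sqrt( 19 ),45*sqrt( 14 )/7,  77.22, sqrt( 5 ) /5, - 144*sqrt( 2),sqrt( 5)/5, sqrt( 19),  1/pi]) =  [ - 144*  sqrt( 2),sqrt( 14 ) /14,1/pi , sqrt(5 ) /5,sqrt(5 ) /5, sqrt ( 13 ),  sqrt( 19), sqrt( 19), 18 , 45 * sqrt(14 ) /7 , 77.22,95.78]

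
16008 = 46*348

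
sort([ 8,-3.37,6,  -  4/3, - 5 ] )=[ - 5, - 3.37, - 4/3,6,8] 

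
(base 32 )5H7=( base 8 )13047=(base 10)5671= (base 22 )BFH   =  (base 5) 140141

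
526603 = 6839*77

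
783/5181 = 261/1727  =  0.15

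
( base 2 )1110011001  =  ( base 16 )399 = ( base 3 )1021010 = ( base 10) 921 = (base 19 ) 2a9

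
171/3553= 9/187= 0.05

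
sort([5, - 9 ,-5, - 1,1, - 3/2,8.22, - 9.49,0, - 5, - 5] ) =[ - 9.49 , - 9, - 5, - 5,-5, - 3/2, - 1,0,1,5, 8.22]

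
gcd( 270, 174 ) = 6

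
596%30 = 26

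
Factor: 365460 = 2^2*3^1 * 5^1*6091^1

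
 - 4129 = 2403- 6532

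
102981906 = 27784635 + 75197271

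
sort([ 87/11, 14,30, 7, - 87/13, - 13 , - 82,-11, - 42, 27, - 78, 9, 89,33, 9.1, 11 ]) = [ - 82,-78, - 42,  -  13,-11,-87/13, 7, 87/11, 9,  9.1, 11, 14,  27, 30, 33,  89 ] 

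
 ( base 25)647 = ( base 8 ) 7421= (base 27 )57n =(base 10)3857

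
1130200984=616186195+514014789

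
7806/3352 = 3903/1676 = 2.33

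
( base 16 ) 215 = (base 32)gl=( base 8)1025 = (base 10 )533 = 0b1000010101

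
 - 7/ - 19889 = 7/19889 = 0.00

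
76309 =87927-11618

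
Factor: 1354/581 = 2^1*7^( - 1)*83^ ( - 1)*677^1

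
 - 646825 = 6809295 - 7456120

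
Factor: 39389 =7^1*17^1 * 331^1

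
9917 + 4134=14051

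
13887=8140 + 5747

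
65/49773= 65/49773 = 0.00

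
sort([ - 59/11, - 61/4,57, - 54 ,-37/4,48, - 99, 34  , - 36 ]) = [ - 99, - 54, - 36, -61/4, - 37/4, - 59/11,34,48, 57] 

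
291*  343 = 99813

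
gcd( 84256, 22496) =32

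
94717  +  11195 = 105912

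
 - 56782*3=  -  170346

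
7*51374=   359618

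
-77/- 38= 2 + 1/38= 2.03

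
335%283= 52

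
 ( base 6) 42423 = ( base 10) 5775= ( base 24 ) a0f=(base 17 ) 12GC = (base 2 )1011010001111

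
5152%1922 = 1308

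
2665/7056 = 2665/7056= 0.38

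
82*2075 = 170150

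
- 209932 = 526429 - 736361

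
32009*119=3809071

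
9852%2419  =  176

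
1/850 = 1/850 = 0.00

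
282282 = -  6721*(-42)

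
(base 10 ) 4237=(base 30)4L7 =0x108D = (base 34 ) 3ML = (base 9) 5727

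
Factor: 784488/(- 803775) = - 2^3*5^( - 2 )*7^( - 1) * 1531^( -1)*32687^1 = - 261496/267925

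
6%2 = 0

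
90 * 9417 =847530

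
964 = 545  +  419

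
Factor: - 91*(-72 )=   2^3*3^2*7^1*13^1 = 6552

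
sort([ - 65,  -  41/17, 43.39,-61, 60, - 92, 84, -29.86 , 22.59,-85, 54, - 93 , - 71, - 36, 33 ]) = [-93, - 92 , -85, - 71, - 65,  -  61,-36, - 29.86, - 41/17, 22.59, 33, 43.39, 54,60, 84]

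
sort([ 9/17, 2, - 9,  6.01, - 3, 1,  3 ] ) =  [ - 9, - 3, 9/17,1, 2,3 , 6.01] 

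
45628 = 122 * 374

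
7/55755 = 1/7965 = 0.00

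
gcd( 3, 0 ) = 3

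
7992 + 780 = 8772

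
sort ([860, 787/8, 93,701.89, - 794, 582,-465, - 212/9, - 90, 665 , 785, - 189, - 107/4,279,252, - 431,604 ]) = [ - 794,  -  465,-431,- 189, - 90, - 107/4, - 212/9, 93,787/8,252, 279 , 582, 604,665,701.89,785,860 ] 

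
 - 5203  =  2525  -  7728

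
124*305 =37820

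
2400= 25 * 96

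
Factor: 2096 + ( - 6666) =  - 4570 =- 2^1 * 5^1*457^1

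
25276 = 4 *6319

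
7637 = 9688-2051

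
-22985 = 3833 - 26818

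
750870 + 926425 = 1677295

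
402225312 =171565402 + 230659910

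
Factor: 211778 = 2^1*7^2  *  2161^1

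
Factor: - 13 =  - 13^1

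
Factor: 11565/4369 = 45/17 = 3^2*5^1*17^( - 1 )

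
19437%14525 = 4912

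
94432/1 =94432 = 94432.00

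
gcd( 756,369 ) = 9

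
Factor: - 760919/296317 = -7^ (  -  1)* 41^1*67^1*277^1*42331^( - 1)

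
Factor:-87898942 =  - 2^1*17^1 * 29^1*239^1*373^1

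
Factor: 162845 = 5^1*32569^1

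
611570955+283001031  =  894571986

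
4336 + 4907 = 9243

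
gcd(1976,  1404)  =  52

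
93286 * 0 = 0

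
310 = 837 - 527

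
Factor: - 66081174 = -2^1 * 3^1* 11013529^1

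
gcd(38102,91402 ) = 2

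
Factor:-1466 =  - 2^1*733^1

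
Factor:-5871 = - 3^1*19^1 * 103^1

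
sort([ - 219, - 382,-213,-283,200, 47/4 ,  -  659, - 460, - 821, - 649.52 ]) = [ - 821, - 659,-649.52, - 460, - 382,  -  283,-219, - 213, 47/4, 200 ] 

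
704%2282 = 704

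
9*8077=72693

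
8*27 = 216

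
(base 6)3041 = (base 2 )1010100001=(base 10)673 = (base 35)j8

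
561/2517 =187/839 = 0.22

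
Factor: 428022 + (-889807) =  - 461785 = -5^1*92357^1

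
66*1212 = 79992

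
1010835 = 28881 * 35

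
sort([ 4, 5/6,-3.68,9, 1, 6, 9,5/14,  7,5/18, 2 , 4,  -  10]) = [ - 10, - 3.68,  5/18, 5/14,5/6,  1, 2, 4,4, 6,7, 9,9]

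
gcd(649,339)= 1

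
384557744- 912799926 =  - 528242182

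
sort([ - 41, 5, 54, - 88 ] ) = [ - 88, - 41 , 5,54 ]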